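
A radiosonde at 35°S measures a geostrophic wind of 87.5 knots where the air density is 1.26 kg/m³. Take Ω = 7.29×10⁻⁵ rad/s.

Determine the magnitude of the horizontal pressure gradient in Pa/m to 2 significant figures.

4.7×10⁻³ Pa/m

Coriolis parameter at 35°S:
f = 2Ω sin φ = 2 × 7.29×10⁻⁵ × sin 35° = 8.36×10⁻⁵ s⁻¹
Wind speed in SI: 87.5 knots = 45.0 m/s
Geostrophic balance rearranged: |∂P/∂n| = f ρ V_g
|∂P/∂n| = 8.36×10⁻⁵ × 1.26 × 45.0 = 4.74×10⁻³ Pa/m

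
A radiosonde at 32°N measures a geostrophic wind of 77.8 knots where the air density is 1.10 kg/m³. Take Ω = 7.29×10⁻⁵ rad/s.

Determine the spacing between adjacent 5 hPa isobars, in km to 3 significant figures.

147 km

Coriolis parameter at 32°N:
f = 2Ω sin φ = 2 × 7.29×10⁻⁵ × sin 32° = 7.73×10⁻⁵ s⁻¹
Wind speed in SI: 77.8 knots = 40.0 m/s
Geostrophic balance rearranged: |∂P/∂n| = f ρ V_g
|∂P/∂n| = 7.73×10⁻⁵ × 1.10 × 40.0 = 3.40×10⁻³ Pa/m
Isobar spacing: Δn = ΔP/|∂P/∂n| = 500 Pa / 3.40×10⁻³ Pa/m = 146992 m ≈ 147 km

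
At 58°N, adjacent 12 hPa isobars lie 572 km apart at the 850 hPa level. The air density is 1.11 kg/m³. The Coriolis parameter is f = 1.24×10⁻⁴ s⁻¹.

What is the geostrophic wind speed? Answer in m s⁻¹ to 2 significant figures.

Pressure gradient: |∂P/∂n| = 1200 Pa / 572000 m = 2.10×10⁻³ Pa/m
Geostrophic balance (pressure-gradient force = Coriolis force):
V_g = (1/(fρ)) |∂P/∂n| = 2.10×10⁻³ / (1.24×10⁻⁴ × 1.11) = 15.2 m/s

15 m s⁻¹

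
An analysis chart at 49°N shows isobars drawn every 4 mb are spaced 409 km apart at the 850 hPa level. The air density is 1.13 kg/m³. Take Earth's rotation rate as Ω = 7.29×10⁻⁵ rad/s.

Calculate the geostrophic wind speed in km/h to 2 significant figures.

28 km/h

Coriolis parameter at 49°N:
f = 2Ω sin φ = 2 × 7.29×10⁻⁵ × sin 49° = 1.10×10⁻⁴ s⁻¹
Pressure gradient: |∂P/∂n| = 400 Pa / 409000 m = 9.78×10⁻⁴ Pa/m
Geostrophic balance (pressure-gradient force = Coriolis force):
V_g = (1/(fρ)) |∂P/∂n| = 9.78×10⁻⁴ / (1.10×10⁻⁴ × 1.13) = 7.87 m/s
Converting: 7.87 m/s × 3.6 = 28 km/h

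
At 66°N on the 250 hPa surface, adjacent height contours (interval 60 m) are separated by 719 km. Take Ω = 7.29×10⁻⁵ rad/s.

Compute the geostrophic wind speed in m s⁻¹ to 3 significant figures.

6.15 m s⁻¹

Coriolis parameter at 66°N:
f = 2Ω sin φ = 2 × 7.29×10⁻⁵ × sin 66° = 1.33×10⁻⁴ s⁻¹
Height gradient: |∂Z/∂n| = 60 m / 719000 m = 8.34×10⁻⁵
On a pressure surface, geostrophic balance gives V_g = (g/f)|∂Z/∂n|:
V_g = 9.81 × 8.34×10⁻⁵ / 1.33×10⁻⁴ = 6.15 m/s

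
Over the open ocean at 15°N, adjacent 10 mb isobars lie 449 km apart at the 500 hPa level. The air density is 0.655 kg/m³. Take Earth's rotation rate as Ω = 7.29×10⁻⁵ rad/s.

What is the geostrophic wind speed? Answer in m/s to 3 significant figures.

90.1 m/s

Coriolis parameter at 15°N:
f = 2Ω sin φ = 2 × 7.29×10⁻⁵ × sin 15° = 3.77×10⁻⁵ s⁻¹
Pressure gradient: |∂P/∂n| = 1000 Pa / 449000 m = 2.23×10⁻³ Pa/m
Geostrophic balance (pressure-gradient force = Coriolis force):
V_g = (1/(fρ)) |∂P/∂n| = 2.23×10⁻³ / (3.77×10⁻⁵ × 0.655) = 90.1 m/s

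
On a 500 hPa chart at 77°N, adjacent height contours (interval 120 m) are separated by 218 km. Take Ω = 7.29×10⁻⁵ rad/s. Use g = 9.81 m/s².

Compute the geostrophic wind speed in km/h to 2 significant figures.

Coriolis parameter at 77°N:
f = 2Ω sin φ = 2 × 7.29×10⁻⁵ × sin 77° = 1.42×10⁻⁴ s⁻¹
Height gradient: |∂Z/∂n| = 120 m / 218000 m = 5.50×10⁻⁴
On a pressure surface, geostrophic balance gives V_g = (g/f)|∂Z/∂n|:
V_g = 9.81 × 5.50×10⁻⁴ / 1.42×10⁻⁴ = 38.0 m/s
Converting: 38.0 m/s × 3.6 = 140 km/h

140 km/h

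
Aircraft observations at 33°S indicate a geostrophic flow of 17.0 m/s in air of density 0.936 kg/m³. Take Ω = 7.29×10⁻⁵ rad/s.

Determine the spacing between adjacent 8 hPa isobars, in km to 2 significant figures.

Coriolis parameter at 33°S:
f = 2Ω sin φ = 2 × 7.29×10⁻⁵ × sin 33° = 7.94×10⁻⁵ s⁻¹
Geostrophic balance rearranged: |∂P/∂n| = f ρ V_g
|∂P/∂n| = 7.94×10⁻⁵ × 0.936 × 17.0 = 1.26×10⁻³ Pa/m
Isobar spacing: Δn = ΔP/|∂P/∂n| = 800 Pa / 1.26×10⁻³ Pa/m = 633139 m ≈ 630 km

630 km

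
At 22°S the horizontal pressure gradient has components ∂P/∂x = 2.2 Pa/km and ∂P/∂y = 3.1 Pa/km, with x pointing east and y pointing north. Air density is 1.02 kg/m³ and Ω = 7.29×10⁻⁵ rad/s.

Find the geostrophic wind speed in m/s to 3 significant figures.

68.2 m/s

Coriolis parameter at 22°S:
f = 2Ω sin φ = 2 × 7.29×10⁻⁵ × sin 22° = 5.46×10⁻⁵ s⁻¹
In the Southern Hemisphere f is negative: f = −5.46×10⁻⁵ s⁻¹.
Component geostrophic relations (x east, y north):
u_g = −(1/(fρ)) ∂P/∂y,  v_g = (1/(fρ)) ∂P/∂x
u_g = −(3.1×10⁻³)/(−5.46×10⁻⁵ × 1.02) = 55.6 m/s;  v_g = (2.2×10⁻³)/(−5.46×10⁻⁵ × 1.02) = −39.5 m/s
|V_g| = √(u_g² + v_g²) = 68.2 m/s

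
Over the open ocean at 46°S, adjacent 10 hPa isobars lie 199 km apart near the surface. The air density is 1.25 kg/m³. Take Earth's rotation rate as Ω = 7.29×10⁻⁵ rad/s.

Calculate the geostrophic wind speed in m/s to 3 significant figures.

Coriolis parameter at 46°S:
f = 2Ω sin φ = 2 × 7.29×10⁻⁵ × sin 46° = 1.05×10⁻⁴ s⁻¹
Pressure gradient: |∂P/∂n| = 1000 Pa / 199000 m = 5.03×10⁻³ Pa/m
Geostrophic balance (pressure-gradient force = Coriolis force):
V_g = (1/(fρ)) |∂P/∂n| = 5.03×10⁻³ / (1.05×10⁻⁴ × 1.25) = 38.3 m/s

38.3 m/s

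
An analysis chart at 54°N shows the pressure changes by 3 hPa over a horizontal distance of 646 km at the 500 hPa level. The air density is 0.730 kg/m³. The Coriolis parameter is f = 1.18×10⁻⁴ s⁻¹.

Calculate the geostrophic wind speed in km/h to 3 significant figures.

19.4 km/h

Pressure gradient: |∂P/∂n| = 300 Pa / 646000 m = 4.64×10⁻⁴ Pa/m
Geostrophic balance (pressure-gradient force = Coriolis force):
V_g = (1/(fρ)) |∂P/∂n| = 4.64×10⁻⁴ / (1.18×10⁻⁴ × 0.730) = 5.39 m/s
Converting: 5.39 m/s × 3.6 = 19.4 km/h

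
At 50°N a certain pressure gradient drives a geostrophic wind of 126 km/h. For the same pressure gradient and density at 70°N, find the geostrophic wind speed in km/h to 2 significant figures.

100 km/h

With the same pressure gradient and density, V_g ∝ 1/f ∝ 1/sin φ.
V₂ = V₁ · sin φ₁ / sin φ₂ = 126 × sin 50° / sin 70°
V₂ = 126 × 0.7660/0.9397 = 100 km/h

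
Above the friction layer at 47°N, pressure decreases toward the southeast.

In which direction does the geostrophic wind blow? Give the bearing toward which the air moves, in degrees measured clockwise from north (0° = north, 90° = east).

The pressure-gradient force points toward the southeast (bearing 135°).
Geostrophic balance: in the Northern Hemisphere the Coriolis force deflects motion to the right, so the geostrophic wind blows 90° to the right of the pressure-gradient force (low pressure on the left).
Rotating 135° by 90° clockwise gives 225° — the wind blows toward the southwest.

225°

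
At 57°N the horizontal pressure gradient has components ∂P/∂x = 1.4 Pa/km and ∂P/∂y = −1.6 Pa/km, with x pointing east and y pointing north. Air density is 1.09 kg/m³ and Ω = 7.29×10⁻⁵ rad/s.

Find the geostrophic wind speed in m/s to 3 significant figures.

Coriolis parameter at 57°N:
f = 2Ω sin φ = 2 × 7.29×10⁻⁵ × sin 57° = 1.22×10⁻⁴ s⁻¹
Component geostrophic relations (x east, y north):
u_g = −(1/(fρ)) ∂P/∂y,  v_g = (1/(fρ)) ∂P/∂x
u_g = −(−1.6×10⁻³)/(1.22×10⁻⁴ × 1.09) = 12.0 m/s;  v_g = (1.4×10⁻³)/(1.22×10⁻⁴ × 1.09) = 10.5 m/s
|V_g| = √(u_g² + v_g²) = 16.0 m/s

16.0 m/s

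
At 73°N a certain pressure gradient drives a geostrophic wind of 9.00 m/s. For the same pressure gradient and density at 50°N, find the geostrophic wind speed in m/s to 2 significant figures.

With the same pressure gradient and density, V_g ∝ 1/f ∝ 1/sin φ.
V₂ = V₁ · sin φ₁ / sin φ₂ = 9.00 × sin 73° / sin 50°
V₂ = 9.00 × 0.9563/0.7660 = 11 m/s

11 m/s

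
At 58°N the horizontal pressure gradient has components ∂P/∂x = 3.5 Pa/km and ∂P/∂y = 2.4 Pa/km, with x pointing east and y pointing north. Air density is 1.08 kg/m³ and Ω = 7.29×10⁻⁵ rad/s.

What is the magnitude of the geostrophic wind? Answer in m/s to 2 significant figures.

32 m/s

Coriolis parameter at 58°N:
f = 2Ω sin φ = 2 × 7.29×10⁻⁵ × sin 58° = 1.24×10⁻⁴ s⁻¹
Component geostrophic relations (x east, y north):
u_g = −(1/(fρ)) ∂P/∂y,  v_g = (1/(fρ)) ∂P/∂x
u_g = −(2.4×10⁻³)/(1.24×10⁻⁴ × 1.08) = −18.0 m/s;  v_g = (3.5×10⁻³)/(1.24×10⁻⁴ × 1.08) = 26.2 m/s
|V_g| = √(u_g² + v_g²) = 31.8 m/s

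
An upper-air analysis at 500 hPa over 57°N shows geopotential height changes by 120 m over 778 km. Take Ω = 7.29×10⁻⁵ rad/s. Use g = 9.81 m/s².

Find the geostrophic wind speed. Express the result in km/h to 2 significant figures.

Coriolis parameter at 57°N:
f = 2Ω sin φ = 2 × 7.29×10⁻⁵ × sin 57° = 1.22×10⁻⁴ s⁻¹
Height gradient: |∂Z/∂n| = 120 m / 778000 m = 1.54×10⁻⁴
On a pressure surface, geostrophic balance gives V_g = (g/f)|∂Z/∂n|:
V_g = 9.81 × 1.54×10⁻⁴ / 1.22×10⁻⁴ = 12.4 m/s
Converting: 12.4 m/s × 3.6 = 45 km/h

45 km/h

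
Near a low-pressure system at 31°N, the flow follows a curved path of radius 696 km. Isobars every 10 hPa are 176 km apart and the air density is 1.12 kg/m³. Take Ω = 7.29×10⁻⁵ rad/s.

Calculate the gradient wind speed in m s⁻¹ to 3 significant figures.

Coriolis parameter at 31°N:
f = 2Ω sin φ = 2 × 7.29×10⁻⁵ × sin 31° = 7.51×10⁻⁵ s⁻¹
Pressure gradient: |∂P/∂n| = 1000 Pa / 176000 m = 5.68×10⁻³ Pa/m
Geostrophic speed: V_g = |∂P/∂n|/(fρ) = 5.68×10⁻³/(7.51×10⁻⁵ × 1.12) = 67.6 m/s
Around a low, centrifugal force acts outward with Coriolis, so pressure-gradient force balances both:
(1/ρ)|∂P/∂n| = fV + V²/R  →  V² + fR·V − fR·V_g = 0
With fR = 7.51×10⁻⁵ × 696×10³ m = 52.3 m/s:
V = [−fR + √((fR)² + 4 fR V_g)]/2 = [−52.3 + √(52.3² + 4×52.3×67.6)]/2 = 38.8 m/s
Subgeostrophic (V < V_g = 67.6 m/s), as expected around a low.

38.8 m s⁻¹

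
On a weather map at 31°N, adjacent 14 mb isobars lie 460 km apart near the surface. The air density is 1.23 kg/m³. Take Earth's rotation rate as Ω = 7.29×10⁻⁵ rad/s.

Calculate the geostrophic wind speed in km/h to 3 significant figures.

Coriolis parameter at 31°N:
f = 2Ω sin φ = 2 × 7.29×10⁻⁵ × sin 31° = 7.51×10⁻⁵ s⁻¹
Pressure gradient: |∂P/∂n| = 1400 Pa / 460000 m = 3.04×10⁻³ Pa/m
Geostrophic balance (pressure-gradient force = Coriolis force):
V_g = (1/(fρ)) |∂P/∂n| = 3.04×10⁻³ / (7.51×10⁻⁵ × 1.23) = 33.0 m/s
Converting: 33.0 m/s × 3.6 = 119 km/h

119 km/h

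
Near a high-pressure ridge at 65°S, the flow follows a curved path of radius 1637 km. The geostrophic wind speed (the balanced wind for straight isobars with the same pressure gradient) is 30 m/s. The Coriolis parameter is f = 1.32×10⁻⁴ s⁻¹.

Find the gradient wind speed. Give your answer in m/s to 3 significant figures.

Around a high, pressure-gradient force acts outward with centrifugal, so Coriolis balances both:
fV = (1/ρ)|∂P/∂n| + V²/R  →  V² − fR·V + fR·V_g = 0
With fR = 1.32×10⁻⁴ × 1637×10³ m = 216 m/s:
V = [fR − √((fR)² − 4 fR V_g)]/2 = [216 − √(216² − 4×216×30)]/2 = 36 m/s
Supergeostrophic (V > V_g = 30 m/s), as expected around a high.

36.0 m/s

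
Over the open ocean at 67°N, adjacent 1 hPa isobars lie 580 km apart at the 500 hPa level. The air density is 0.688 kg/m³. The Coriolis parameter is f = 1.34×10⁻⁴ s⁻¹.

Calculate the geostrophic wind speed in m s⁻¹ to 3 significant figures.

1.87 m s⁻¹

Pressure gradient: |∂P/∂n| = 100 Pa / 580000 m = 1.72×10⁻⁴ Pa/m
Geostrophic balance (pressure-gradient force = Coriolis force):
V_g = (1/(fρ)) |∂P/∂n| = 1.72×10⁻⁴ / (1.34×10⁻⁴ × 0.688) = 1.87 m/s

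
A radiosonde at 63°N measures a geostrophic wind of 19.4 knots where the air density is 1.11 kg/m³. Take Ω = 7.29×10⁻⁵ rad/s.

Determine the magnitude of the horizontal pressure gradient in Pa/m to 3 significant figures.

Coriolis parameter at 63°N:
f = 2Ω sin φ = 2 × 7.29×10⁻⁵ × sin 63° = 1.30×10⁻⁴ s⁻¹
Wind speed in SI: 19.4 knots = 9.98 m/s
Geostrophic balance rearranged: |∂P/∂n| = f ρ V_g
|∂P/∂n| = 1.30×10⁻⁴ × 1.11 × 9.98 = 1.44×10⁻³ Pa/m

1.44×10⁻³ Pa/m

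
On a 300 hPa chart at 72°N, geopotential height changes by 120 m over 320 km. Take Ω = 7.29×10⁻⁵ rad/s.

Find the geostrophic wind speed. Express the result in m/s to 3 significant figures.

26.5 m/s

Coriolis parameter at 72°N:
f = 2Ω sin φ = 2 × 7.29×10⁻⁵ × sin 72° = 1.39×10⁻⁴ s⁻¹
Height gradient: |∂Z/∂n| = 120 m / 320000 m = 3.75×10⁻⁴
On a pressure surface, geostrophic balance gives V_g = (g/f)|∂Z/∂n|:
V_g = 9.81 × 3.75×10⁻⁴ / 1.39×10⁻⁴ = 26.5 m/s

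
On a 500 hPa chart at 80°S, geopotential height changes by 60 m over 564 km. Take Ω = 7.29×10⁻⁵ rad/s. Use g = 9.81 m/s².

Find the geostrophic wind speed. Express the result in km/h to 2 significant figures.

26 km/h

Coriolis parameter at 80°S:
f = 2Ω sin φ = 2 × 7.29×10⁻⁵ × sin 80° = 1.44×10⁻⁴ s⁻¹
Height gradient: |∂Z/∂n| = 60 m / 564000 m = 1.06×10⁻⁴
On a pressure surface, geostrophic balance gives V_g = (g/f)|∂Z/∂n|:
V_g = 9.81 × 1.06×10⁻⁴ / 1.44×10⁻⁴ = 7.27 m/s
Converting: 7.27 m/s × 3.6 = 26 km/h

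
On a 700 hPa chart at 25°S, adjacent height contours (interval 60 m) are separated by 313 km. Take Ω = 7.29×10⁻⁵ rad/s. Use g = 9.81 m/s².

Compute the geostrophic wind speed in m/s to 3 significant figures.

30.5 m/s

Coriolis parameter at 25°S:
f = 2Ω sin φ = 2 × 7.29×10⁻⁵ × sin 25° = 6.16×10⁻⁵ s⁻¹
Height gradient: |∂Z/∂n| = 60 m / 313000 m = 1.92×10⁻⁴
On a pressure surface, geostrophic balance gives V_g = (g/f)|∂Z/∂n|:
V_g = 9.81 × 1.92×10⁻⁴ / 6.16×10⁻⁵ = 30.5 m/s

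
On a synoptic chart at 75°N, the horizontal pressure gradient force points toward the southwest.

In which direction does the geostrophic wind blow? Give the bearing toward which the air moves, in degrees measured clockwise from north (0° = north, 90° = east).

The pressure-gradient force points toward the southwest (bearing 225°).
Geostrophic balance: in the Northern Hemisphere the Coriolis force deflects motion to the right, so the geostrophic wind blows 90° to the right of the pressure-gradient force (low pressure on the left).
Rotating 225° by 90° clockwise gives 315° — the wind blows toward the northwest.

315°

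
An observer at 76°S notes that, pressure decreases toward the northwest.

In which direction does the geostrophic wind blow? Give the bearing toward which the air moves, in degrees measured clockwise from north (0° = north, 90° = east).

225°

The pressure-gradient force points toward the northwest (bearing 315°).
Geostrophic balance: in the Southern Hemisphere the Coriolis force deflects motion to the left, so the geostrophic wind blows 90° to the left of the pressure-gradient force (low pressure on the right).
Rotating 315° by 90° counterclockwise gives 225° — the wind blows toward the southwest.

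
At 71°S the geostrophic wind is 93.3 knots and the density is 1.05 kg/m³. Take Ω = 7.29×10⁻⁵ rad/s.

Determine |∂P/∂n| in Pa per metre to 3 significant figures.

6.95×10⁻³ Pa/m

Coriolis parameter at 71°S:
f = 2Ω sin φ = 2 × 7.29×10⁻⁵ × sin 71° = 1.38×10⁻⁴ s⁻¹
Wind speed in SI: 93.3 knots = 48.0 m/s
Geostrophic balance rearranged: |∂P/∂n| = f ρ V_g
|∂P/∂n| = 1.38×10⁻⁴ × 1.05 × 48.0 = 6.95×10⁻³ Pa/m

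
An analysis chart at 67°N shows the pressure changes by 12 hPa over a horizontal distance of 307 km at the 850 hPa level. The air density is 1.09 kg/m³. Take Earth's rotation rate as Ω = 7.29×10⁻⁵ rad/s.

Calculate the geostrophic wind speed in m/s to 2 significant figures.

27 m/s

Coriolis parameter at 67°N:
f = 2Ω sin φ = 2 × 7.29×10⁻⁵ × sin 67° = 1.34×10⁻⁴ s⁻¹
Pressure gradient: |∂P/∂n| = 1200 Pa / 307000 m = 3.91×10⁻³ Pa/m
Geostrophic balance (pressure-gradient force = Coriolis force):
V_g = (1/(fρ)) |∂P/∂n| = 3.91×10⁻³ / (1.34×10⁻⁴ × 1.09) = 26.7 m/s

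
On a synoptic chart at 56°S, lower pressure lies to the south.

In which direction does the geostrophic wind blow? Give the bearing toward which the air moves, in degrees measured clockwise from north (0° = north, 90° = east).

The pressure-gradient force points toward the south (bearing 180°).
Geostrophic balance: in the Southern Hemisphere the Coriolis force deflects motion to the left, so the geostrophic wind blows 90° to the left of the pressure-gradient force (low pressure on the right).
Rotating 180° by 90° counterclockwise gives 090° — the wind blows toward the east.

090°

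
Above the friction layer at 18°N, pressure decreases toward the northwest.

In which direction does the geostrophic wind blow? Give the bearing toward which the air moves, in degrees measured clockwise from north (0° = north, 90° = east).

The pressure-gradient force points toward the northwest (bearing 315°).
Geostrophic balance: in the Northern Hemisphere the Coriolis force deflects motion to the right, so the geostrophic wind blows 90° to the right of the pressure-gradient force (low pressure on the left).
Rotating 315° by 90° clockwise gives 045° — the wind blows toward the northeast.

045°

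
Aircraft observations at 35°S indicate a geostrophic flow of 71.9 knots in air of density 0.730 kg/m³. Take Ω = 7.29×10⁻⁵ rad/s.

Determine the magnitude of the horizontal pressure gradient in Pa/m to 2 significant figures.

2.3×10⁻³ Pa/m

Coriolis parameter at 35°S:
f = 2Ω sin φ = 2 × 7.29×10⁻⁵ × sin 35° = 8.36×10⁻⁵ s⁻¹
Wind speed in SI: 71.9 knots = 37.0 m/s
Geostrophic balance rearranged: |∂P/∂n| = f ρ V_g
|∂P/∂n| = 8.36×10⁻⁵ × 0.730 × 37.0 = 2.26×10⁻³ Pa/m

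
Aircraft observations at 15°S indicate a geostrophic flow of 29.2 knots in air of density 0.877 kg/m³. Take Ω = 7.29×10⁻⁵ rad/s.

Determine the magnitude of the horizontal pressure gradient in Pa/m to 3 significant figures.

Coriolis parameter at 15°S:
f = 2Ω sin φ = 2 × 7.29×10⁻⁵ × sin 15° = 3.77×10⁻⁵ s⁻¹
Wind speed in SI: 29.2 knots = 15.0 m/s
Geostrophic balance rearranged: |∂P/∂n| = f ρ V_g
|∂P/∂n| = 3.77×10⁻⁵ × 0.877 × 15.0 = 4.97×10⁻⁴ Pa/m

4.97×10⁻⁴ Pa/m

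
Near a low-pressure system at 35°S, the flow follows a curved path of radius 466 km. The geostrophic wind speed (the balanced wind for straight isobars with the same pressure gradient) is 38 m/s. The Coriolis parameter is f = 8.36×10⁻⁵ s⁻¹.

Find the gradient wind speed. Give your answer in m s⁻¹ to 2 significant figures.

24 m s⁻¹

Around a low, centrifugal force acts outward with Coriolis, so pressure-gradient force balances both:
(1/ρ)|∂P/∂n| = fV + V²/R  →  V² + fR·V − fR·V_g = 0
With fR = 8.36×10⁻⁵ × 466×10³ m = 39.0 m/s:
V = [−fR + √((fR)² + 4 fR V_g)]/2 = [−39.0 + √(39.0² + 4×39.0×38)]/2 = 23.6 m/s
Subgeostrophic (V < V_g = 38 m/s), as expected around a low.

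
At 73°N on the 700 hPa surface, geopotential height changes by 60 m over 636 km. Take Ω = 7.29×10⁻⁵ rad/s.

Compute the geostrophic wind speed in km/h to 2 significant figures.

Coriolis parameter at 73°N:
f = 2Ω sin φ = 2 × 7.29×10⁻⁵ × sin 73° = 1.39×10⁻⁴ s⁻¹
Height gradient: |∂Z/∂n| = 60 m / 636000 m = 9.43×10⁻⁵
On a pressure surface, geostrophic balance gives V_g = (g/f)|∂Z/∂n|:
V_g = 9.81 × 9.43×10⁻⁵ / 1.39×10⁻⁴ = 6.64 m/s
Converting: 6.64 m/s × 3.6 = 24 km/h

24 km/h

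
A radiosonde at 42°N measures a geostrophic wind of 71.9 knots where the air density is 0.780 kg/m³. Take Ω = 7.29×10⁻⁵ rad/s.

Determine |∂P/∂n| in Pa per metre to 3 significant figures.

Coriolis parameter at 42°N:
f = 2Ω sin φ = 2 × 7.29×10⁻⁵ × sin 42° = 9.76×10⁻⁵ s⁻¹
Wind speed in SI: 71.9 knots = 37.0 m/s
Geostrophic balance rearranged: |∂P/∂n| = f ρ V_g
|∂P/∂n| = 9.76×10⁻⁵ × 0.780 × 37.0 = 2.81×10⁻³ Pa/m

2.81×10⁻³ Pa/m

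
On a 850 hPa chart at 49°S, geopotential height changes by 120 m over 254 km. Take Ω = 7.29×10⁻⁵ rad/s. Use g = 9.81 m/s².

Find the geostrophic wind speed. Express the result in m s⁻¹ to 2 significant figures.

42 m s⁻¹

Coriolis parameter at 49°S:
f = 2Ω sin φ = 2 × 7.29×10⁻⁵ × sin 49° = 1.10×10⁻⁴ s⁻¹
Height gradient: |∂Z/∂n| = 120 m / 254000 m = 4.72×10⁻⁴
On a pressure surface, geostrophic balance gives V_g = (g/f)|∂Z/∂n|:
V_g = 9.81 × 4.72×10⁻⁴ / 1.10×10⁻⁴ = 42.1 m/s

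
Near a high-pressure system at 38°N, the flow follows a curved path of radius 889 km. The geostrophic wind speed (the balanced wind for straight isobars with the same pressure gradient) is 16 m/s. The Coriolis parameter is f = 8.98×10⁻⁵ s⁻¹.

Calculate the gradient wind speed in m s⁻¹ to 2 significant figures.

22 m s⁻¹

Around a high, pressure-gradient force acts outward with centrifugal, so Coriolis balances both:
fV = (1/ρ)|∂P/∂n| + V²/R  →  V² − fR·V + fR·V_g = 0
With fR = 8.98×10⁻⁵ × 889×10³ m = 79.8 m/s:
V = [fR − √((fR)² − 4 fR V_g)]/2 = [79.8 − √(79.8² − 4×79.8×16)]/2 = 22.1 m/s
Supergeostrophic (V > V_g = 16 m/s), as expected around a high.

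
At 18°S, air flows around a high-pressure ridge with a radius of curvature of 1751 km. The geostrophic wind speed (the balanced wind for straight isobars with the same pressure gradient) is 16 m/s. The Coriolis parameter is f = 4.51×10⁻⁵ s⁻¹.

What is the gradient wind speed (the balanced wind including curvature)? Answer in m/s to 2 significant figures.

Around a high, pressure-gradient force acts outward with centrifugal, so Coriolis balances both:
fV = (1/ρ)|∂P/∂n| + V²/R  →  V² − fR·V + fR·V_g = 0
With fR = 4.51×10⁻⁵ × 1751×10³ m = 79.0 m/s:
V = [fR − √((fR)² − 4 fR V_g)]/2 = [79.0 − √(79.0² − 4×79.0×16)]/2 = 22.3 m/s
Supergeostrophic (V > V_g = 16 m/s), as expected around a high.

22 m/s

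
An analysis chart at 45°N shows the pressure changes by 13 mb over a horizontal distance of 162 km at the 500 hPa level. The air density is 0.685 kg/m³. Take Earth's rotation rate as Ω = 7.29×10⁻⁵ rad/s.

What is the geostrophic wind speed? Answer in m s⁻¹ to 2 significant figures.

Coriolis parameter at 45°N:
f = 2Ω sin φ = 2 × 7.29×10⁻⁵ × sin 45° = 1.03×10⁻⁴ s⁻¹
Pressure gradient: |∂P/∂n| = 1300 Pa / 162000 m = 8.02×10⁻³ Pa/m
Geostrophic balance (pressure-gradient force = Coriolis force):
V_g = (1/(fρ)) |∂P/∂n| = 8.02×10⁻³ / (1.03×10⁻⁴ × 0.685) = 114 m/s

110 m s⁻¹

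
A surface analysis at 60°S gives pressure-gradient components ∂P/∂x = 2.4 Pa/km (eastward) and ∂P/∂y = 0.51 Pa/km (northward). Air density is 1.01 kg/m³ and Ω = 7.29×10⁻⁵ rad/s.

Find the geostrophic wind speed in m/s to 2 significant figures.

19 m/s

Coriolis parameter at 60°S:
f = 2Ω sin φ = 2 × 7.29×10⁻⁵ × sin 60° = 1.26×10⁻⁴ s⁻¹
In the Southern Hemisphere f is negative: f = −1.26×10⁻⁴ s⁻¹.
Component geostrophic relations (x east, y north):
u_g = −(1/(fρ)) ∂P/∂y,  v_g = (1/(fρ)) ∂P/∂x
u_g = −(0.51×10⁻³)/(−1.26×10⁻⁴ × 1.01) = 4.00 m/s;  v_g = (2.4×10⁻³)/(−1.26×10⁻⁴ × 1.01) = −18.8 m/s
|V_g| = √(u_g² + v_g²) = 19.2 m/s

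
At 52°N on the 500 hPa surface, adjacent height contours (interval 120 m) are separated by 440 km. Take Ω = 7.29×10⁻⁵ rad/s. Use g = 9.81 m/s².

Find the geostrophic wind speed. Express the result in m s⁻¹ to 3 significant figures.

Coriolis parameter at 52°N:
f = 2Ω sin φ = 2 × 7.29×10⁻⁵ × sin 52° = 1.15×10⁻⁴ s⁻¹
Height gradient: |∂Z/∂n| = 120 m / 440000 m = 2.73×10⁻⁴
On a pressure surface, geostrophic balance gives V_g = (g/f)|∂Z/∂n|:
V_g = 9.81 × 2.73×10⁻⁴ / 1.15×10⁻⁴ = 23.3 m/s

23.3 m s⁻¹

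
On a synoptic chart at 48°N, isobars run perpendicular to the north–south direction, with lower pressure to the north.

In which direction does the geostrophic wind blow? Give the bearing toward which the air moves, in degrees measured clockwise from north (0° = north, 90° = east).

The pressure-gradient force points toward the north (bearing 000°).
Geostrophic balance: in the Northern Hemisphere the Coriolis force deflects motion to the right, so the geostrophic wind blows 90° to the right of the pressure-gradient force (low pressure on the left).
Rotating 000° by 90° clockwise gives 090° — the wind blows toward the east.

090°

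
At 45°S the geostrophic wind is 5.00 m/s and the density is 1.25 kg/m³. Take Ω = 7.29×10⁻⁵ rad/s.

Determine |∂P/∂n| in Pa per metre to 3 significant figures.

6.44×10⁻⁴ Pa/m

Coriolis parameter at 45°S:
f = 2Ω sin φ = 2 × 7.29×10⁻⁵ × sin 45° = 1.03×10⁻⁴ s⁻¹
Geostrophic balance rearranged: |∂P/∂n| = f ρ V_g
|∂P/∂n| = 1.03×10⁻⁴ × 1.25 × 5.00 = 6.44×10⁻⁴ Pa/m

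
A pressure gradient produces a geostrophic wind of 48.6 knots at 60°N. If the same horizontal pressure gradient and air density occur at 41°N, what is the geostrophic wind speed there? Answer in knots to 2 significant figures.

With the same pressure gradient and density, V_g ∝ 1/f ∝ 1/sin φ.
V₂ = V₁ · sin φ₁ / sin φ₂ = 48.6 × sin 60° / sin 41°
V₂ = 48.6 × 0.8660/0.6561 = 64 knots

64 knots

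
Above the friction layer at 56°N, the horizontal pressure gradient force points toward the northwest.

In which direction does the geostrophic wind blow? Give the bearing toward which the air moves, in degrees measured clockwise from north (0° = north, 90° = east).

The pressure-gradient force points toward the northwest (bearing 315°).
Geostrophic balance: in the Northern Hemisphere the Coriolis force deflects motion to the right, so the geostrophic wind blows 90° to the right of the pressure-gradient force (low pressure on the left).
Rotating 315° by 90° clockwise gives 045° — the wind blows toward the northeast.

045°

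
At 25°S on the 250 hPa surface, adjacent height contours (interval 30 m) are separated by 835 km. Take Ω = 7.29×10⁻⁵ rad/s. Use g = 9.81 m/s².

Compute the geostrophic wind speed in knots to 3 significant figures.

11.1 knots

Coriolis parameter at 25°S:
f = 2Ω sin φ = 2 × 7.29×10⁻⁵ × sin 25° = 6.16×10⁻⁵ s⁻¹
Height gradient: |∂Z/∂n| = 30 m / 835000 m = 3.59×10⁻⁵
On a pressure surface, geostrophic balance gives V_g = (g/f)|∂Z/∂n|:
V_g = 9.81 × 3.59×10⁻⁵ / 6.16×10⁻⁵ = 5.72 m/s
Converting: 5.72 m/s × 1.944 = 11.1 knots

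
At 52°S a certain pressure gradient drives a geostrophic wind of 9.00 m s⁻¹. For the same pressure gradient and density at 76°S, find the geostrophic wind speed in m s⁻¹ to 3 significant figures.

With the same pressure gradient and density, V_g ∝ 1/f ∝ 1/sin φ.
V₂ = V₁ · sin φ₁ / sin φ₂ = 9.00 × sin 52° / sin 76°
V₂ = 9.00 × 0.7880/0.9703 = 7.31 m s⁻¹

7.31 m s⁻¹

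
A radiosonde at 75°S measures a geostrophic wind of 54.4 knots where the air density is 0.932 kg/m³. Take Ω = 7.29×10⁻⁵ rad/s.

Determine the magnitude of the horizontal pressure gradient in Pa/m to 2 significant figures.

Coriolis parameter at 75°S:
f = 2Ω sin φ = 2 × 7.29×10⁻⁵ × sin 75° = 1.41×10⁻⁴ s⁻¹
Wind speed in SI: 54.4 knots = 28.0 m/s
Geostrophic balance rearranged: |∂P/∂n| = f ρ V_g
|∂P/∂n| = 1.41×10⁻⁴ × 0.932 × 28.0 = 3.67×10⁻³ Pa/m

3.7×10⁻³ Pa/m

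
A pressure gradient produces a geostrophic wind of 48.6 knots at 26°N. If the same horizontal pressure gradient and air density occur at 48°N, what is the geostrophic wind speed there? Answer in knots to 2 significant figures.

29 knots

With the same pressure gradient and density, V_g ∝ 1/f ∝ 1/sin φ.
V₂ = V₁ · sin φ₁ / sin φ₂ = 48.6 × sin 26° / sin 48°
V₂ = 48.6 × 0.4384/0.7431 = 29 knots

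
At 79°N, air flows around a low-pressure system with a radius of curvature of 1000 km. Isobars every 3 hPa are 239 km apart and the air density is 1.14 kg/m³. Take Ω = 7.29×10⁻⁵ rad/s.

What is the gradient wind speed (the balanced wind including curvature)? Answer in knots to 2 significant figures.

Coriolis parameter at 79°N:
f = 2Ω sin φ = 2 × 7.29×10⁻⁵ × sin 79° = 1.43×10⁻⁴ s⁻¹
Pressure gradient: |∂P/∂n| = 300 Pa / 239000 m = 1.26×10⁻³ Pa/m
Geostrophic speed: V_g = |∂P/∂n|/(fρ) = 1.26×10⁻³/(1.43×10⁻⁴ × 1.14) = 7.69 m/s
Around a low, centrifugal force acts outward with Coriolis, so pressure-gradient force balances both:
(1/ρ)|∂P/∂n| = fV + V²/R  →  V² + fR·V − fR·V_g = 0
With fR = 1.43×10⁻⁴ × 1000×10³ m = 143 m/s:
V = [−fR + √((fR)² + 4 fR V_g)]/2 = [−143 + √(143² + 4×143×7.69)]/2 = 7.32 m/s
Subgeostrophic (V < V_g = 7.69 m/s), as expected around a low.
Converting: 7.32 m/s × 1.944 = 14 knots

14 knots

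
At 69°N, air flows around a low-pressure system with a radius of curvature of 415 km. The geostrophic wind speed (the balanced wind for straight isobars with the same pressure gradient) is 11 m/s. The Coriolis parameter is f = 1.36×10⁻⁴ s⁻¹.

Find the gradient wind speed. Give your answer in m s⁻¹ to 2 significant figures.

Around a low, centrifugal force acts outward with Coriolis, so pressure-gradient force balances both:
(1/ρ)|∂P/∂n| = fV + V²/R  →  V² + fR·V − fR·V_g = 0
With fR = 1.36×10⁻⁴ × 415×10³ m = 56.4 m/s:
V = [−fR + √((fR)² + 4 fR V_g)]/2 = [−56.4 + √(56.4² + 4×56.4×11)]/2 = 9.43 m/s
Subgeostrophic (V < V_g = 11 m/s), as expected around a low.

9.4 m s⁻¹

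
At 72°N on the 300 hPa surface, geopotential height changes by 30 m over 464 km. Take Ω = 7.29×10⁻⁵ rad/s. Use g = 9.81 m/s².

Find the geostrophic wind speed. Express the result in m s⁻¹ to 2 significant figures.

4.6 m s⁻¹

Coriolis parameter at 72°N:
f = 2Ω sin φ = 2 × 7.29×10⁻⁵ × sin 72° = 1.39×10⁻⁴ s⁻¹
Height gradient: |∂Z/∂n| = 30 m / 464000 m = 6.47×10⁻⁵
On a pressure surface, geostrophic balance gives V_g = (g/f)|∂Z/∂n|:
V_g = 9.81 × 6.47×10⁻⁵ / 1.39×10⁻⁴ = 4.57 m/s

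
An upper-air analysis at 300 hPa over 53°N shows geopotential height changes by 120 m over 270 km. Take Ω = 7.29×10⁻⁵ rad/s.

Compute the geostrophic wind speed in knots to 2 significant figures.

73 knots

Coriolis parameter at 53°N:
f = 2Ω sin φ = 2 × 7.29×10⁻⁵ × sin 53° = 1.16×10⁻⁴ s⁻¹
Height gradient: |∂Z/∂n| = 120 m / 270000 m = 4.44×10⁻⁴
On a pressure surface, geostrophic balance gives V_g = (g/f)|∂Z/∂n|:
V_g = 9.81 × 4.44×10⁻⁴ / 1.16×10⁻⁴ = 37.4 m/s
Converting: 37.4 m/s × 1.944 = 73 knots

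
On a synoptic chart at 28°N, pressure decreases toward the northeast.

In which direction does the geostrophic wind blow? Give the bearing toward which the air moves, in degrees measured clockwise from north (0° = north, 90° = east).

135°

The pressure-gradient force points toward the northeast (bearing 045°).
Geostrophic balance: in the Northern Hemisphere the Coriolis force deflects motion to the right, so the geostrophic wind blows 90° to the right of the pressure-gradient force (low pressure on the left).
Rotating 045° by 90° clockwise gives 135° — the wind blows toward the southeast.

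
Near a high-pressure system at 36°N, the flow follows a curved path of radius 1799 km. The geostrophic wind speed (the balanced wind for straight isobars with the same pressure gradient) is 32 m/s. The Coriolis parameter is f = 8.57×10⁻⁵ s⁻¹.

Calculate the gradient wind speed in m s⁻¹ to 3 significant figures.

Around a high, pressure-gradient force acts outward with centrifugal, so Coriolis balances both:
fV = (1/ρ)|∂P/∂n| + V²/R  →  V² − fR·V + fR·V_g = 0
With fR = 8.57×10⁻⁵ × 1799×10³ m = 154 m/s:
V = [fR − √((fR)² − 4 fR V_g)]/2 = [154 − √(154² − 4×154×32)]/2 = 45.3 m/s
Supergeostrophic (V > V_g = 32 m/s), as expected around a high.

45.3 m s⁻¹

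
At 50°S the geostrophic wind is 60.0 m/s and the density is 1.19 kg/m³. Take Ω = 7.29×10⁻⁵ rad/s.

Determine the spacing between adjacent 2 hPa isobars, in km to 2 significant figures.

Coriolis parameter at 50°S:
f = 2Ω sin φ = 2 × 7.29×10⁻⁵ × sin 50° = 1.12×10⁻⁴ s⁻¹
Geostrophic balance rearranged: |∂P/∂n| = f ρ V_g
|∂P/∂n| = 1.12×10⁻⁴ × 1.19 × 60.0 = 7.97×10⁻³ Pa/m
Isobar spacing: Δn = ΔP/|∂P/∂n| = 200 Pa / 7.97×10⁻³ Pa/m = 25080 m ≈ 25 km

25 km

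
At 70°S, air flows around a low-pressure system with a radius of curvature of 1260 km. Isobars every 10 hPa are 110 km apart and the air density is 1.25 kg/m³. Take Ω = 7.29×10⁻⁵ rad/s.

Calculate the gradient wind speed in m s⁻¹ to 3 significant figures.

42.6 m s⁻¹

Coriolis parameter at 70°S:
f = 2Ω sin φ = 2 × 7.29×10⁻⁵ × sin 70° = 1.37×10⁻⁴ s⁻¹
Pressure gradient: |∂P/∂n| = 1000 Pa / 110000 m = 9.09×10⁻³ Pa/m
Geostrophic speed: V_g = |∂P/∂n|/(fρ) = 9.09×10⁻³/(1.37×10⁻⁴ × 1.25) = 53.1 m/s
Around a low, centrifugal force acts outward with Coriolis, so pressure-gradient force balances both:
(1/ρ)|∂P/∂n| = fV + V²/R  →  V² + fR·V − fR·V_g = 0
With fR = 1.37×10⁻⁴ × 1260×10³ m = 173 m/s:
V = [−fR + √((fR)² + 4 fR V_g)]/2 = [−173 + √(173² + 4×173×53.1)]/2 = 42.6 m/s
Subgeostrophic (V < V_g = 53.1 m/s), as expected around a low.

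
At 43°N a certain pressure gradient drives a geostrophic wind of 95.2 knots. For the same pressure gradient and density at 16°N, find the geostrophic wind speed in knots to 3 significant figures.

With the same pressure gradient and density, V_g ∝ 1/f ∝ 1/sin φ.
V₂ = V₁ · sin φ₁ / sin φ₂ = 95.2 × sin 43° / sin 16°
V₂ = 95.2 × 0.6820/0.2756 = 236 knots

236 knots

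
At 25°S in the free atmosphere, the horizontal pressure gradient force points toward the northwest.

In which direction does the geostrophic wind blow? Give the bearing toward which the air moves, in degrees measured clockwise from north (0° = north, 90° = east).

The pressure-gradient force points toward the northwest (bearing 315°).
Geostrophic balance: in the Southern Hemisphere the Coriolis force deflects motion to the left, so the geostrophic wind blows 90° to the left of the pressure-gradient force (low pressure on the right).
Rotating 315° by 90° counterclockwise gives 225° — the wind blows toward the southwest.

225°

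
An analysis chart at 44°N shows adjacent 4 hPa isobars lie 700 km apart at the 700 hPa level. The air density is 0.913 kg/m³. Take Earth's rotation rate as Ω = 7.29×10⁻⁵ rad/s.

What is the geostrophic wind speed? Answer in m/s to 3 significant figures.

Coriolis parameter at 44°N:
f = 2Ω sin φ = 2 × 7.29×10⁻⁵ × sin 44° = 1.01×10⁻⁴ s⁻¹
Pressure gradient: |∂P/∂n| = 400 Pa / 700000 m = 5.71×10⁻⁴ Pa/m
Geostrophic balance (pressure-gradient force = Coriolis force):
V_g = (1/(fρ)) |∂P/∂n| = 5.71×10⁻⁴ / (1.01×10⁻⁴ × 0.913) = 6.18 m/s

6.18 m/s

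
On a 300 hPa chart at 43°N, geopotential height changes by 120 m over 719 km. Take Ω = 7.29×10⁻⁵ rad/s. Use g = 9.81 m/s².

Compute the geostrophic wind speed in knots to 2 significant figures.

Coriolis parameter at 43°N:
f = 2Ω sin φ = 2 × 7.29×10⁻⁵ × sin 43° = 9.94×10⁻⁵ s⁻¹
Height gradient: |∂Z/∂n| = 120 m / 719000 m = 1.67×10⁻⁴
On a pressure surface, geostrophic balance gives V_g = (g/f)|∂Z/∂n|:
V_g = 9.81 × 1.67×10⁻⁴ / 9.94×10⁻⁵ = 16.5 m/s
Converting: 16.5 m/s × 1.944 = 32 knots

32 knots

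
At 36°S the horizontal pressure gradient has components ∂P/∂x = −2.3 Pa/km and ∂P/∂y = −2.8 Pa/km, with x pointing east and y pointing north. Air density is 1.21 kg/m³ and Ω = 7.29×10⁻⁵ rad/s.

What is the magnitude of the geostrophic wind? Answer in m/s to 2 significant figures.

35 m/s

Coriolis parameter at 36°S:
f = 2Ω sin φ = 2 × 7.29×10⁻⁵ × sin 36° = 8.57×10⁻⁵ s⁻¹
In the Southern Hemisphere f is negative: f = −8.57×10⁻⁵ s⁻¹.
Component geostrophic relations (x east, y north):
u_g = −(1/(fρ)) ∂P/∂y,  v_g = (1/(fρ)) ∂P/∂x
u_g = −(−2.8×10⁻³)/(−8.57×10⁻⁵ × 1.21) = −27.0 m/s;  v_g = (−2.3×10⁻³)/(−8.57×10⁻⁵ × 1.21) = 22.2 m/s
|V_g| = √(u_g² + v_g²) = 34.9 m/s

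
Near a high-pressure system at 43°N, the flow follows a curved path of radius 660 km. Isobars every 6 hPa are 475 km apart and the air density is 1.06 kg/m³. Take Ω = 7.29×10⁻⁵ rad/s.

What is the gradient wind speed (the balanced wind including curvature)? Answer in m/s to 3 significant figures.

Coriolis parameter at 43°N:
f = 2Ω sin φ = 2 × 7.29×10⁻⁵ × sin 43° = 9.94×10⁻⁵ s⁻¹
Pressure gradient: |∂P/∂n| = 600 Pa / 475000 m = 1.26×10⁻³ Pa/m
Geostrophic speed: V_g = |∂P/∂n|/(fρ) = 1.26×10⁻³/(9.94×10⁻⁵ × 1.06) = 12.0 m/s
Around a high, pressure-gradient force acts outward with centrifugal, so Coriolis balances both:
fV = (1/ρ)|∂P/∂n| + V²/R  →  V² − fR·V + fR·V_g = 0
With fR = 9.94×10⁻⁵ × 660×10³ m = 65.6 m/s:
V = [fR − √((fR)² − 4 fR V_g)]/2 = [65.6 − √(65.6² − 4×65.6×12)]/2 = 15.8 m/s
Supergeostrophic (V > V_g = 12 m/s), as expected around a high.

15.8 m/s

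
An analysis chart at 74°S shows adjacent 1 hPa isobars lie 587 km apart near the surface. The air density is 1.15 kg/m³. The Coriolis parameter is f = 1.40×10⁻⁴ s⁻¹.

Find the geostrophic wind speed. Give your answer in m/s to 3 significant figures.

1.06 m/s

Pressure gradient: |∂P/∂n| = 100 Pa / 587000 m = 1.70×10⁻⁴ Pa/m
Geostrophic balance (pressure-gradient force = Coriolis force):
V_g = (1/(fρ)) |∂P/∂n| = 1.70×10⁻⁴ / (1.40×10⁻⁴ × 1.15) = 1.06 m/s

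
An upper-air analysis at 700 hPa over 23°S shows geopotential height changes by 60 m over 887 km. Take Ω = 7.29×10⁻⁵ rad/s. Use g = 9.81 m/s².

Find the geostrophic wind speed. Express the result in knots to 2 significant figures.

Coriolis parameter at 23°S:
f = 2Ω sin φ = 2 × 7.29×10⁻⁵ × sin 23° = 5.70×10⁻⁵ s⁻¹
Height gradient: |∂Z/∂n| = 60 m / 887000 m = 6.76×10⁻⁵
On a pressure surface, geostrophic balance gives V_g = (g/f)|∂Z/∂n|:
V_g = 9.81 × 6.76×10⁻⁵ / 5.70×10⁻⁵ = 11.6 m/s
Converting: 11.6 m/s × 1.944 = 23 knots

23 knots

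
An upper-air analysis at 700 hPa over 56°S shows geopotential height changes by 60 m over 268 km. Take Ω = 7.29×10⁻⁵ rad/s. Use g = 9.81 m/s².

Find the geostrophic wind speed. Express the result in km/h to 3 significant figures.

65.4 km/h

Coriolis parameter at 56°S:
f = 2Ω sin φ = 2 × 7.29×10⁻⁵ × sin 56° = 1.21×10⁻⁴ s⁻¹
Height gradient: |∂Z/∂n| = 60 m / 268000 m = 2.24×10⁻⁴
On a pressure surface, geostrophic balance gives V_g = (g/f)|∂Z/∂n|:
V_g = 9.81 × 2.24×10⁻⁴ / 1.21×10⁻⁴ = 18.2 m/s
Converting: 18.2 m/s × 3.6 = 65.4 km/h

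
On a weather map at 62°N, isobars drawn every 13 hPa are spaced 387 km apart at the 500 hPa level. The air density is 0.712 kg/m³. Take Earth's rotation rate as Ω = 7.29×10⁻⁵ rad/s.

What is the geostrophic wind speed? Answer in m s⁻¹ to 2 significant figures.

37 m s⁻¹

Coriolis parameter at 62°N:
f = 2Ω sin φ = 2 × 7.29×10⁻⁵ × sin 62° = 1.29×10⁻⁴ s⁻¹
Pressure gradient: |∂P/∂n| = 1300 Pa / 387000 m = 3.36×10⁻³ Pa/m
Geostrophic balance (pressure-gradient force = Coriolis force):
V_g = (1/(fρ)) |∂P/∂n| = 3.36×10⁻³ / (1.29×10⁻⁴ × 0.712) = 36.6 m/s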